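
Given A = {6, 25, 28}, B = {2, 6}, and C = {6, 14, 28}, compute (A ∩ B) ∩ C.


A ∩ B = {6}
(A ∩ B) ∩ C = {6}

A ∩ B ∩ C = {6}


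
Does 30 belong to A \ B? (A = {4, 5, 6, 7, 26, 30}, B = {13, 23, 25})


A = {4, 5, 6, 7, 26, 30}, B = {13, 23, 25}
A \ B = elements in A but not in B
A \ B = {4, 5, 6, 7, 26, 30}
Checking if 30 ∈ A \ B
30 is in A \ B → True

30 ∈ A \ B


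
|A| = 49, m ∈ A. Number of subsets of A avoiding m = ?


Subsets of A avoiding m are subsets of A \ {m}, which has 48 elements.
Count = 2^(n-1) = 2^48
= 281474976710656

Number of subsets avoiding m = 281474976710656


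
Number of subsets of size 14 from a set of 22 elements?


C(n,k) = n! / (k!(n-k)!)
C(22,14) = 22! / (14!8!)
= 319770

C(22,14) = 319770


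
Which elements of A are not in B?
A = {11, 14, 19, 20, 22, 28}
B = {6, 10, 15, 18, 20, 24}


A \ B = elements in A but not in B
A = {11, 14, 19, 20, 22, 28}
B = {6, 10, 15, 18, 20, 24}
Remove from A any elements in B
A \ B = {11, 14, 19, 22, 28}

A \ B = {11, 14, 19, 22, 28}


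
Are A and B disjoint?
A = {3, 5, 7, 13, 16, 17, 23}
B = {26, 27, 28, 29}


Disjoint means A ∩ B = ∅.
A ∩ B = ∅
A ∩ B = ∅, so A and B are disjoint.

Yes, A and B are disjoint


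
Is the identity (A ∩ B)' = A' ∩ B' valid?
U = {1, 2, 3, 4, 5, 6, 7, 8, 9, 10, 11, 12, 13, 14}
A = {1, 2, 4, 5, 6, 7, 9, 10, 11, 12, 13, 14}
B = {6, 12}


LHS: A ∩ B = {6, 12}
(A ∩ B)' = U \ (A ∩ B) = {1, 2, 3, 4, 5, 7, 8, 9, 10, 11, 13, 14}
A' = {3, 8}, B' = {1, 2, 3, 4, 5, 7, 8, 9, 10, 11, 13, 14}
Claimed RHS: A' ∩ B' = {3, 8}
Identity is INVALID: LHS = {1, 2, 3, 4, 5, 7, 8, 9, 10, 11, 13, 14} but the RHS claimed here equals {3, 8}. The correct form is (A ∩ B)' = A' ∪ B'.

Identity is invalid: (A ∩ B)' = {1, 2, 3, 4, 5, 7, 8, 9, 10, 11, 13, 14} but A' ∩ B' = {3, 8}. The correct De Morgan law is (A ∩ B)' = A' ∪ B'.


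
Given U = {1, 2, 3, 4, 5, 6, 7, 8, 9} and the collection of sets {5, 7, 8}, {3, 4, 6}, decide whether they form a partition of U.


A partition requires: (1) non-empty parts, (2) pairwise disjoint, (3) union = U
Parts: {5, 7, 8}, {3, 4, 6}
Union of parts: {3, 4, 5, 6, 7, 8}
U = {1, 2, 3, 4, 5, 6, 7, 8, 9}
All non-empty? True
Pairwise disjoint? True
Covers U? False

No, not a valid partition


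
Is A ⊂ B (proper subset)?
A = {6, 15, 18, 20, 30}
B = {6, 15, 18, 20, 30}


A ⊂ B requires: A ⊆ B AND A ≠ B.
A ⊆ B? Yes
A = B? Yes
A = B, so A is not a PROPER subset.

No, A is not a proper subset of B


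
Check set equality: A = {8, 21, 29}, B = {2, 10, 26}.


Two sets are equal iff they have exactly the same elements.
A = {8, 21, 29}
B = {2, 10, 26}
Differences: {2, 8, 10, 21, 26, 29}
A ≠ B

No, A ≠ B


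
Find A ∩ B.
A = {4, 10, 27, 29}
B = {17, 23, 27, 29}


A ∩ B = elements in both A and B
A = {4, 10, 27, 29}
B = {17, 23, 27, 29}
A ∩ B = {27, 29}

A ∩ B = {27, 29}


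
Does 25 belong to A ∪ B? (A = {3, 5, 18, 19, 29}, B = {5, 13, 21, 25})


A = {3, 5, 18, 19, 29}, B = {5, 13, 21, 25}
A ∪ B = all elements in A or B
A ∪ B = {3, 5, 13, 18, 19, 21, 25, 29}
Checking if 25 ∈ A ∪ B
25 is in A ∪ B → True

25 ∈ A ∪ B


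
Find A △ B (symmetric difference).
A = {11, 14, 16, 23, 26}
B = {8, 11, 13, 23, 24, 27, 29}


A △ B = (A \ B) ∪ (B \ A) = elements in exactly one of A or B
A \ B = {14, 16, 26}
B \ A = {8, 13, 24, 27, 29}
A △ B = {8, 13, 14, 16, 24, 26, 27, 29}

A △ B = {8, 13, 14, 16, 24, 26, 27, 29}


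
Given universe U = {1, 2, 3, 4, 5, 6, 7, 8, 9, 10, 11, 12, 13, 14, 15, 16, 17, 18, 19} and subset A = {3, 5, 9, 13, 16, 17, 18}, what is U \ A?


Aᶜ = U \ A = elements in U but not in A
U = {1, 2, 3, 4, 5, 6, 7, 8, 9, 10, 11, 12, 13, 14, 15, 16, 17, 18, 19}
A = {3, 5, 9, 13, 16, 17, 18}
Aᶜ = {1, 2, 4, 6, 7, 8, 10, 11, 12, 14, 15, 19}

Aᶜ = {1, 2, 4, 6, 7, 8, 10, 11, 12, 14, 15, 19}


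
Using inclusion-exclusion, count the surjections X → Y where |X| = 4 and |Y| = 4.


n = |X| = 4, k = |Y| = 4. Surjections via inclusion-exclusion:
S(n,k) = Σ(-1)^i × C(k,i) × (k-i)^n, i=0 to k
i=0: (-1)^0×C(4,0)×4^4 = 256
i=1: (-1)^1×C(4,1)×3^4 = -324
i=2: (-1)^2×C(4,2)×2^4 = 96
i=3: (-1)^3×C(4,3)×1^4 = -4
i=4: (-1)^4×C(4,4)×0^4 = 0
Total = 24

Number of surjections = 24


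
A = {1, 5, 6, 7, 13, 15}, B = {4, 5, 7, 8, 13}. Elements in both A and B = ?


A = {1, 5, 6, 7, 13, 15}
B = {4, 5, 7, 8, 13}
Region: in both A and B
Elements: {5, 7, 13}

Elements in both A and B: {5, 7, 13}


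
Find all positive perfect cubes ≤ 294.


Checking each candidate:
Condition: positive perfect cubes ≤ 294
Result = {1, 8, 27, 64, 125, 216}

{1, 8, 27, 64, 125, 216}


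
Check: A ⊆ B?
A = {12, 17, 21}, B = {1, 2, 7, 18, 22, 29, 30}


A ⊆ B means every element of A is in B.
Elements in A not in B: {12, 17, 21}
So A ⊄ B.

No, A ⊄ B


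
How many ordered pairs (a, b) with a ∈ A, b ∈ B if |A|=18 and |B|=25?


|A × B| = |A| × |B|
= 18 × 25
= 450

|A × B| = 450


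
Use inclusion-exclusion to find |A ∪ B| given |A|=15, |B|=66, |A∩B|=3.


|A ∪ B| = |A| + |B| - |A ∩ B|
= 15 + 66 - 3
= 78

|A ∪ B| = 78


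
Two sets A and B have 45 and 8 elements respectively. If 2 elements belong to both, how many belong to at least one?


|A ∪ B| = |A| + |B| - |A ∩ B|
= 45 + 8 - 2
= 51

|A ∪ B| = 51


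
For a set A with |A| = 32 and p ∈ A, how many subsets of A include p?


Subsets of A containing p correspond to subsets of A \ {p}, which has 31 elements.
Count = 2^(n-1) = 2^31
= 2147483648

Number of subsets containing p = 2147483648


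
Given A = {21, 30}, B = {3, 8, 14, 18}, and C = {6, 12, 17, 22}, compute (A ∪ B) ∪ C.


A ∪ B = {3, 8, 14, 18, 21, 30}
(A ∪ B) ∪ C = {3, 6, 8, 12, 14, 17, 18, 21, 22, 30}

A ∪ B ∪ C = {3, 6, 8, 12, 14, 17, 18, 21, 22, 30}


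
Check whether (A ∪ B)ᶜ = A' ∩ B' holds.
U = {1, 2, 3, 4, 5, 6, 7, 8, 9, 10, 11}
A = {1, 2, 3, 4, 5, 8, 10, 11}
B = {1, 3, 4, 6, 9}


LHS: A ∪ B = {1, 2, 3, 4, 5, 6, 8, 9, 10, 11}
(A ∪ B)' = U \ (A ∪ B) = {7}
A' = {6, 7, 9}, B' = {2, 5, 7, 8, 10, 11}
Claimed RHS: A' ∩ B' = {7}
Identity is VALID: LHS = RHS = {7} ✓

Identity is valid. (A ∪ B)' = A' ∩ B' = {7}


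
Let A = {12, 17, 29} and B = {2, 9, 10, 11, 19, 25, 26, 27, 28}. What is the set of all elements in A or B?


A ∪ B = all elements in A or B (or both)
A = {12, 17, 29}
B = {2, 9, 10, 11, 19, 25, 26, 27, 28}
A ∪ B = {2, 9, 10, 11, 12, 17, 19, 25, 26, 27, 28, 29}

A ∪ B = {2, 9, 10, 11, 12, 17, 19, 25, 26, 27, 28, 29}


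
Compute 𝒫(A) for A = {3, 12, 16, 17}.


|A| = 4, so |P(A)| = 2^4 = 16
Enumerate subsets by cardinality (0 to 4):
∅, {3}, {12}, {16}, {17}, {3, 12}, {3, 16}, {3, 17}, {12, 16}, {12, 17}, {16, 17}, {3, 12, 16}, {3, 12, 17}, {3, 16, 17}, {12, 16, 17}, {3, 12, 16, 17}

P(A) has 16 subsets: ∅, {3}, {12}, {16}, {17}, {3, 12}, {3, 16}, {3, 17}, {12, 16}, {12, 17}, {16, 17}, {3, 12, 16}, {3, 12, 17}, {3, 16, 17}, {12, 16, 17}, {3, 12, 16, 17}


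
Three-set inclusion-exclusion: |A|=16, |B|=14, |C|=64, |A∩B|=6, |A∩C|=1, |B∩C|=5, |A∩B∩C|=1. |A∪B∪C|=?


|A∪B∪C| = |A|+|B|+|C| - |A∩B|-|A∩C|-|B∩C| + |A∩B∩C|
= 16+14+64 - 6-1-5 + 1
= 94 - 12 + 1
= 83

|A ∪ B ∪ C| = 83


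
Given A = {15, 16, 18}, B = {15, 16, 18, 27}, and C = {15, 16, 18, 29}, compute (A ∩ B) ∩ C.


A ∩ B = {15, 16, 18}
(A ∩ B) ∩ C = {15, 16, 18}

A ∩ B ∩ C = {15, 16, 18}


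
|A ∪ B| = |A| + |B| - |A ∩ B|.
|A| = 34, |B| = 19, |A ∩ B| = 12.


|A ∪ B| = |A| + |B| - |A ∩ B|
= 34 + 19 - 12
= 41

|A ∪ B| = 41


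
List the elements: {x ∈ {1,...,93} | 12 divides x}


Checking each candidate:
Condition: multiples of 12 in {1,...,93}
Result = {12, 24, 36, 48, 60, 72, 84}

{12, 24, 36, 48, 60, 72, 84}


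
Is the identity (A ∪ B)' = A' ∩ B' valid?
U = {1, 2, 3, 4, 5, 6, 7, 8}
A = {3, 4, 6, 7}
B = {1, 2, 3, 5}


LHS: A ∪ B = {1, 2, 3, 4, 5, 6, 7}
(A ∪ B)' = U \ (A ∪ B) = {8}
A' = {1, 2, 5, 8}, B' = {4, 6, 7, 8}
Claimed RHS: A' ∩ B' = {8}
Identity is VALID: LHS = RHS = {8} ✓

Identity is valid. (A ∪ B)' = A' ∩ B' = {8}


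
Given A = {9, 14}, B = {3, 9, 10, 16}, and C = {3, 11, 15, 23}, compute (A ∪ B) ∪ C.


A ∪ B = {3, 9, 10, 14, 16}
(A ∪ B) ∪ C = {3, 9, 10, 11, 14, 15, 16, 23}

A ∪ B ∪ C = {3, 9, 10, 11, 14, 15, 16, 23}


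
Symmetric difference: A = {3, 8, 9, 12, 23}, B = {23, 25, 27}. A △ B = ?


A △ B = (A \ B) ∪ (B \ A) = elements in exactly one of A or B
A \ B = {3, 8, 9, 12}
B \ A = {25, 27}
A △ B = {3, 8, 9, 12, 25, 27}

A △ B = {3, 8, 9, 12, 25, 27}


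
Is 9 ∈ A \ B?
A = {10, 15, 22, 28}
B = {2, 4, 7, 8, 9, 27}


A = {10, 15, 22, 28}, B = {2, 4, 7, 8, 9, 27}
A \ B = elements in A but not in B
A \ B = {10, 15, 22, 28}
Checking if 9 ∈ A \ B
9 is not in A \ B → False

9 ∉ A \ B


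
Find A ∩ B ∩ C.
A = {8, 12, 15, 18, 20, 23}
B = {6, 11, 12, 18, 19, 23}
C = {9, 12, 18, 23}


A ∩ B = {12, 18, 23}
(A ∩ B) ∩ C = {12, 18, 23}

A ∩ B ∩ C = {12, 18, 23}


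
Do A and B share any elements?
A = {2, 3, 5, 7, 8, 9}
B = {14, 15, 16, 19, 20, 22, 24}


Disjoint means A ∩ B = ∅.
A ∩ B = ∅
A ∩ B = ∅, so A and B are disjoint.

No — A and B share no elements (A ∩ B = ∅), so they are disjoint


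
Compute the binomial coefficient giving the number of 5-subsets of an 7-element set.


C(n,k) = n! / (k!(n-k)!)
C(7,5) = 7! / (5!2!)
= 21

C(7,5) = 21


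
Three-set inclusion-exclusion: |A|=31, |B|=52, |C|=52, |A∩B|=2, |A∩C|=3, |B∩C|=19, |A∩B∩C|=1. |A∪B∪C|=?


|A∪B∪C| = |A|+|B|+|C| - |A∩B|-|A∩C|-|B∩C| + |A∩B∩C|
= 31+52+52 - 2-3-19 + 1
= 135 - 24 + 1
= 112

|A ∪ B ∪ C| = 112


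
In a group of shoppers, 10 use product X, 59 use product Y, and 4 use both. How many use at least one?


|A ∪ B| = |A| + |B| - |A ∩ B|
= 10 + 59 - 4
= 65

|A ∪ B| = 65


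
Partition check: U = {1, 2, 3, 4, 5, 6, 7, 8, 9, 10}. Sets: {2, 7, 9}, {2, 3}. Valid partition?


A partition requires: (1) non-empty parts, (2) pairwise disjoint, (3) union = U
Parts: {2, 7, 9}, {2, 3}
Union of parts: {2, 3, 7, 9}
U = {1, 2, 3, 4, 5, 6, 7, 8, 9, 10}
All non-empty? True
Pairwise disjoint? False
Covers U? False

No, not a valid partition


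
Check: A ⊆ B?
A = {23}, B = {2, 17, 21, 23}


A ⊆ B means every element of A is in B.
All elements of A are in B.
So A ⊆ B.

Yes, A ⊆ B


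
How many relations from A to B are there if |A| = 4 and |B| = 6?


A relation from A to B is any subset of A × B.
|A × B| = 4 × 6 = 24
# relations = 2^|A × B| = 2^24 = 16777216

Number of relations = 16777216


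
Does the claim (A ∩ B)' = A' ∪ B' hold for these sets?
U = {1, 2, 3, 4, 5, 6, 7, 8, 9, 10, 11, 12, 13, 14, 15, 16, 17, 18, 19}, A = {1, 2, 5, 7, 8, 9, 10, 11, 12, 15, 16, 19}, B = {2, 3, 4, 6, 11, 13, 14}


LHS: A ∩ B = {2, 11}
(A ∩ B)' = U \ (A ∩ B) = {1, 3, 4, 5, 6, 7, 8, 9, 10, 12, 13, 14, 15, 16, 17, 18, 19}
A' = {3, 4, 6, 13, 14, 17, 18}, B' = {1, 5, 7, 8, 9, 10, 12, 15, 16, 17, 18, 19}
Claimed RHS: A' ∪ B' = {1, 3, 4, 5, 6, 7, 8, 9, 10, 12, 13, 14, 15, 16, 17, 18, 19}
Identity is VALID: LHS = RHS = {1, 3, 4, 5, 6, 7, 8, 9, 10, 12, 13, 14, 15, 16, 17, 18, 19} ✓

Identity is valid. (A ∩ B)' = A' ∪ B' = {1, 3, 4, 5, 6, 7, 8, 9, 10, 12, 13, 14, 15, 16, 17, 18, 19}


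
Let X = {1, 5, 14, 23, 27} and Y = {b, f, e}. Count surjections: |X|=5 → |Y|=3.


n = |X| = 5, k = |Y| = 3. Surjections via inclusion-exclusion:
S(n,k) = Σ(-1)^i × C(k,i) × (k-i)^n, i=0 to k
i=0: (-1)^0×C(3,0)×3^5 = 243
i=1: (-1)^1×C(3,1)×2^5 = -96
i=2: (-1)^2×C(3,2)×1^5 = 3
i=3: (-1)^3×C(3,3)×0^5 = 0
Total = 150

Number of surjections = 150


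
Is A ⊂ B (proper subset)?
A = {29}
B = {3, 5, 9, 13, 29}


A ⊂ B requires: A ⊆ B AND A ≠ B.
A ⊆ B? Yes
A = B? No
A ⊂ B: Yes (A is a proper subset of B)

Yes, A ⊂ B


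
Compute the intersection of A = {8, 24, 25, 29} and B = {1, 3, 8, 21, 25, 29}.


A ∩ B = elements in both A and B
A = {8, 24, 25, 29}
B = {1, 3, 8, 21, 25, 29}
A ∩ B = {8, 25, 29}

A ∩ B = {8, 25, 29}


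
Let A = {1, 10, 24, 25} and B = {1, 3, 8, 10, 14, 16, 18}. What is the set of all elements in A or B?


A ∪ B = all elements in A or B (or both)
A = {1, 10, 24, 25}
B = {1, 3, 8, 10, 14, 16, 18}
A ∪ B = {1, 3, 8, 10, 14, 16, 18, 24, 25}

A ∪ B = {1, 3, 8, 10, 14, 16, 18, 24, 25}


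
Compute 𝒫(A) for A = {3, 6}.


|A| = 2, so |P(A)| = 2^2 = 4
Enumerate subsets by cardinality (0 to 2):
∅, {3}, {6}, {3, 6}

P(A) has 4 subsets: ∅, {3}, {6}, {3, 6}


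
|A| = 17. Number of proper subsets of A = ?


Total subsets = 2^n = 2^17 = 131072
Proper subsets exclude the set itself: 2^n - 1
= 131072 - 1
= 131071

Number of proper subsets = 131071


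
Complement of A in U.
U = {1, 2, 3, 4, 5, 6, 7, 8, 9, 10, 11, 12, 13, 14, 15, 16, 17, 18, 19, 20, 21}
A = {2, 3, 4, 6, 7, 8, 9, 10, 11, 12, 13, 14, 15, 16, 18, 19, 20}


Aᶜ = U \ A = elements in U but not in A
U = {1, 2, 3, 4, 5, 6, 7, 8, 9, 10, 11, 12, 13, 14, 15, 16, 17, 18, 19, 20, 21}
A = {2, 3, 4, 6, 7, 8, 9, 10, 11, 12, 13, 14, 15, 16, 18, 19, 20}
Aᶜ = {1, 5, 17, 21}

Aᶜ = {1, 5, 17, 21}


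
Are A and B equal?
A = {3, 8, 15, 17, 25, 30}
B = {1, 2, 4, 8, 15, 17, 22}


Two sets are equal iff they have exactly the same elements.
A = {3, 8, 15, 17, 25, 30}
B = {1, 2, 4, 8, 15, 17, 22}
Differences: {1, 2, 3, 4, 22, 25, 30}
A ≠ B

No, A ≠ B


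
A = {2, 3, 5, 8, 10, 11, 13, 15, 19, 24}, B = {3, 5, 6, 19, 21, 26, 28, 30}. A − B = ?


A \ B = elements in A but not in B
A = {2, 3, 5, 8, 10, 11, 13, 15, 19, 24}
B = {3, 5, 6, 19, 21, 26, 28, 30}
Remove from A any elements in B
A \ B = {2, 8, 10, 11, 13, 15, 24}

A \ B = {2, 8, 10, 11, 13, 15, 24}


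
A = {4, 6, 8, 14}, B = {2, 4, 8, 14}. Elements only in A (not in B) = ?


A = {4, 6, 8, 14}
B = {2, 4, 8, 14}
Region: only in A (not in B)
Elements: {6}

Elements only in A (not in B): {6}


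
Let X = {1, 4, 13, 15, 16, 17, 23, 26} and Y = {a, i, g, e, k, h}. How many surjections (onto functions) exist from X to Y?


n = |X| = 8, k = |Y| = 6. Surjections via inclusion-exclusion:
S(n,k) = Σ(-1)^i × C(k,i) × (k-i)^n, i=0 to k
i=0: (-1)^0×C(6,0)×6^8 = 1679616
i=1: (-1)^1×C(6,1)×5^8 = -2343750
i=2: (-1)^2×C(6,2)×4^8 = 983040
i=3: (-1)^3×C(6,3)×3^8 = -131220
i=4: (-1)^4×C(6,4)×2^8 = 3840
i=5: (-1)^5×C(6,5)×1^8 = -6
i=6: (-1)^6×C(6,6)×0^8 = 0
Total = 191520

Number of surjections = 191520


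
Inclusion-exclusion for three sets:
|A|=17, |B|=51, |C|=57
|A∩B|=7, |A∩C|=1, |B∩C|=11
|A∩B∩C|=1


|A∪B∪C| = |A|+|B|+|C| - |A∩B|-|A∩C|-|B∩C| + |A∩B∩C|
= 17+51+57 - 7-1-11 + 1
= 125 - 19 + 1
= 107

|A ∪ B ∪ C| = 107


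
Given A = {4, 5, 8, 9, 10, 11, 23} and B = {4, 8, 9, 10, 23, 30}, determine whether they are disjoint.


Disjoint means A ∩ B = ∅.
A ∩ B = {4, 8, 9, 10, 23}
A ∩ B ≠ ∅, so A and B are NOT disjoint.

No, A and B are not disjoint (A ∩ B = {4, 8, 9, 10, 23})


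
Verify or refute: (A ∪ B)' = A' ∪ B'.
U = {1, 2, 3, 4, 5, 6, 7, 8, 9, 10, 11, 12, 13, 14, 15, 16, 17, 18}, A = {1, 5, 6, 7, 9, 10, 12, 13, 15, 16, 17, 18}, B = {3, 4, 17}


LHS: A ∪ B = {1, 3, 4, 5, 6, 7, 9, 10, 12, 13, 15, 16, 17, 18}
(A ∪ B)' = U \ (A ∪ B) = {2, 8, 11, 14}
A' = {2, 3, 4, 8, 11, 14}, B' = {1, 2, 5, 6, 7, 8, 9, 10, 11, 12, 13, 14, 15, 16, 18}
Claimed RHS: A' ∪ B' = {1, 2, 3, 4, 5, 6, 7, 8, 9, 10, 11, 12, 13, 14, 15, 16, 18}
Identity is INVALID: LHS = {2, 8, 11, 14} but the RHS claimed here equals {1, 2, 3, 4, 5, 6, 7, 8, 9, 10, 11, 12, 13, 14, 15, 16, 18}. The correct form is (A ∪ B)' = A' ∩ B'.

Identity is invalid: (A ∪ B)' = {2, 8, 11, 14} but A' ∪ B' = {1, 2, 3, 4, 5, 6, 7, 8, 9, 10, 11, 12, 13, 14, 15, 16, 18}. The correct De Morgan law is (A ∪ B)' = A' ∩ B'.


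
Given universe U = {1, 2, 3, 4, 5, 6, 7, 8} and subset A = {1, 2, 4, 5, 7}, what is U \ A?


Aᶜ = U \ A = elements in U but not in A
U = {1, 2, 3, 4, 5, 6, 7, 8}
A = {1, 2, 4, 5, 7}
Aᶜ = {3, 6, 8}

Aᶜ = {3, 6, 8}


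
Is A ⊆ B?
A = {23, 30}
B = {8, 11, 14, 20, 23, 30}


A ⊆ B means every element of A is in B.
All elements of A are in B.
So A ⊆ B.

Yes, A ⊆ B


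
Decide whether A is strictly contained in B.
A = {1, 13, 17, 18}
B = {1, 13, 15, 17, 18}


A ⊂ B requires: A ⊆ B AND A ≠ B.
A ⊆ B? Yes
A = B? No
A ⊂ B: Yes (A is a proper subset of B)

Yes, A ⊂ B


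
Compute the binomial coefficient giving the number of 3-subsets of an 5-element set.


C(n,k) = n! / (k!(n-k)!)
C(5,3) = 5! / (3!2!)
= 10

C(5,3) = 10


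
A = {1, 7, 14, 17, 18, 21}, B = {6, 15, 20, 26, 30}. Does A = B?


Two sets are equal iff they have exactly the same elements.
A = {1, 7, 14, 17, 18, 21}
B = {6, 15, 20, 26, 30}
Differences: {1, 6, 7, 14, 15, 17, 18, 20, 21, 26, 30}
A ≠ B

No, A ≠ B


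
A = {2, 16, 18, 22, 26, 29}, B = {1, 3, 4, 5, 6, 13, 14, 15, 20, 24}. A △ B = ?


A △ B = (A \ B) ∪ (B \ A) = elements in exactly one of A or B
A \ B = {2, 16, 18, 22, 26, 29}
B \ A = {1, 3, 4, 5, 6, 13, 14, 15, 20, 24}
A △ B = {1, 2, 3, 4, 5, 6, 13, 14, 15, 16, 18, 20, 22, 24, 26, 29}

A △ B = {1, 2, 3, 4, 5, 6, 13, 14, 15, 16, 18, 20, 22, 24, 26, 29}


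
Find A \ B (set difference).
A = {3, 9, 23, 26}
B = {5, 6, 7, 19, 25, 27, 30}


A \ B = elements in A but not in B
A = {3, 9, 23, 26}
B = {5, 6, 7, 19, 25, 27, 30}
Remove from A any elements in B
A \ B = {3, 9, 23, 26}

A \ B = {3, 9, 23, 26}


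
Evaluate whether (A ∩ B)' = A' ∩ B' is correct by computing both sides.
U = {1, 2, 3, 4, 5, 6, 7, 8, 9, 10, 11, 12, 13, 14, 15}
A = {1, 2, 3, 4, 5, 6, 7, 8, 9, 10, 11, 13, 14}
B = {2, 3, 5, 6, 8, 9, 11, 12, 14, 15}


LHS: A ∩ B = {2, 3, 5, 6, 8, 9, 11, 14}
(A ∩ B)' = U \ (A ∩ B) = {1, 4, 7, 10, 12, 13, 15}
A' = {12, 15}, B' = {1, 4, 7, 10, 13}
Claimed RHS: A' ∩ B' = ∅
Identity is INVALID: LHS = {1, 4, 7, 10, 12, 13, 15} but the RHS claimed here equals ∅. The correct form is (A ∩ B)' = A' ∪ B'.

Identity is invalid: (A ∩ B)' = {1, 4, 7, 10, 12, 13, 15} but A' ∩ B' = ∅. The correct De Morgan law is (A ∩ B)' = A' ∪ B'.


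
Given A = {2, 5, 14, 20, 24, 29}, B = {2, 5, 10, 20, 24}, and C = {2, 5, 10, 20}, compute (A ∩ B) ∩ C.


A ∩ B = {2, 5, 20, 24}
(A ∩ B) ∩ C = {2, 5, 20}

A ∩ B ∩ C = {2, 5, 20}


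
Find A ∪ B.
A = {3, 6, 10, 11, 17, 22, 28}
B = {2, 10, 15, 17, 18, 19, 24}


A ∪ B = all elements in A or B (or both)
A = {3, 6, 10, 11, 17, 22, 28}
B = {2, 10, 15, 17, 18, 19, 24}
A ∪ B = {2, 3, 6, 10, 11, 15, 17, 18, 19, 22, 24, 28}

A ∪ B = {2, 3, 6, 10, 11, 15, 17, 18, 19, 22, 24, 28}


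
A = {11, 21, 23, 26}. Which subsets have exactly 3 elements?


|A| = 4, so A has C(4,3) = 4 subsets of size 3.
Enumerate by choosing 3 elements from A at a time:
{11, 21, 23}, {11, 21, 26}, {11, 23, 26}, {21, 23, 26}

3-element subsets (4 total): {11, 21, 23}, {11, 21, 26}, {11, 23, 26}, {21, 23, 26}


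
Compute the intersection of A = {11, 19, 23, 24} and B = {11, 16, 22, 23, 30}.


A ∩ B = elements in both A and B
A = {11, 19, 23, 24}
B = {11, 16, 22, 23, 30}
A ∩ B = {11, 23}

A ∩ B = {11, 23}


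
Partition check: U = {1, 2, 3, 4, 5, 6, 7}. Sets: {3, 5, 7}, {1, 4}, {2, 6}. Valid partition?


A partition requires: (1) non-empty parts, (2) pairwise disjoint, (3) union = U
Parts: {3, 5, 7}, {1, 4}, {2, 6}
Union of parts: {1, 2, 3, 4, 5, 6, 7}
U = {1, 2, 3, 4, 5, 6, 7}
All non-empty? True
Pairwise disjoint? True
Covers U? True

Yes, valid partition


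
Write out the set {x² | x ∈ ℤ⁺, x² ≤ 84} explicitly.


Checking each candidate:
Condition: positive perfect squares ≤ 84
Result = {1, 4, 9, 16, 25, 36, 49, 64, 81}

{1, 4, 9, 16, 25, 36, 49, 64, 81}


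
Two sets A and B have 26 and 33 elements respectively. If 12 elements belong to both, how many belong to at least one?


|A ∪ B| = |A| + |B| - |A ∩ B|
= 26 + 33 - 12
= 47

|A ∪ B| = 47


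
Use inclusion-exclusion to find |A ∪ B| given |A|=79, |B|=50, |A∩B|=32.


|A ∪ B| = |A| + |B| - |A ∩ B|
= 79 + 50 - 32
= 97

|A ∪ B| = 97


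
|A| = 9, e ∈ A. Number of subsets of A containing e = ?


Subsets of A containing e correspond to subsets of A \ {e}, which has 8 elements.
Count = 2^(n-1) = 2^8
= 256

Number of subsets containing e = 256


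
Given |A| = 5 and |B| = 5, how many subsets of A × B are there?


A relation from A to B is any subset of A × B.
|A × B| = 5 × 5 = 25
# relations = 2^|A × B| = 2^25 = 33554432

Number of relations = 33554432


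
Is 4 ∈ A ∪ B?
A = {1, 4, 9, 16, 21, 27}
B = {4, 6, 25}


A = {1, 4, 9, 16, 21, 27}, B = {4, 6, 25}
A ∪ B = all elements in A or B
A ∪ B = {1, 4, 6, 9, 16, 21, 25, 27}
Checking if 4 ∈ A ∪ B
4 is in A ∪ B → True

4 ∈ A ∪ B


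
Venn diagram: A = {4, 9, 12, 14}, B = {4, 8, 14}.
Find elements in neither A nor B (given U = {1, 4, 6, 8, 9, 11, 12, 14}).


A = {4, 9, 12, 14}
B = {4, 8, 14}
Region: in neither A nor B (given U = {1, 4, 6, 8, 9, 11, 12, 14})
Elements: {1, 6, 11}

Elements in neither A nor B (given U = {1, 4, 6, 8, 9, 11, 12, 14}): {1, 6, 11}


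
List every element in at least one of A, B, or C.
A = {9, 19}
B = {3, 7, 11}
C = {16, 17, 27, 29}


A ∪ B = {3, 7, 9, 11, 19}
(A ∪ B) ∪ C = {3, 7, 9, 11, 16, 17, 19, 27, 29}

A ∪ B ∪ C = {3, 7, 9, 11, 16, 17, 19, 27, 29}


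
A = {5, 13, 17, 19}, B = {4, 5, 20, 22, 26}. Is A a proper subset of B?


A ⊂ B requires: A ⊆ B AND A ≠ B.
A ⊆ B? No
A ⊄ B, so A is not a proper subset.

No, A is not a proper subset of B


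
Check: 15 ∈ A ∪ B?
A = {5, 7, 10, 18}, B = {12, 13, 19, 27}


A = {5, 7, 10, 18}, B = {12, 13, 19, 27}
A ∪ B = all elements in A or B
A ∪ B = {5, 7, 10, 12, 13, 18, 19, 27}
Checking if 15 ∈ A ∪ B
15 is not in A ∪ B → False

15 ∉ A ∪ B


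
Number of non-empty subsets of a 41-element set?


Total subsets = 2^n = 2^41 = 2199023255552
Non-empty subsets exclude the empty set: 2^n - 1
= 2199023255552 - 1
= 2199023255551

Number of non-empty subsets = 2199023255551


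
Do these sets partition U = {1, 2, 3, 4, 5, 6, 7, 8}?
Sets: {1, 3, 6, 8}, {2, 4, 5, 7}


A partition requires: (1) non-empty parts, (2) pairwise disjoint, (3) union = U
Parts: {1, 3, 6, 8}, {2, 4, 5, 7}
Union of parts: {1, 2, 3, 4, 5, 6, 7, 8}
U = {1, 2, 3, 4, 5, 6, 7, 8}
All non-empty? True
Pairwise disjoint? True
Covers U? True

Yes, valid partition


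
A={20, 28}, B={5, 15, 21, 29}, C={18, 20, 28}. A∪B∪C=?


A ∪ B = {5, 15, 20, 21, 28, 29}
(A ∪ B) ∪ C = {5, 15, 18, 20, 21, 28, 29}

A ∪ B ∪ C = {5, 15, 18, 20, 21, 28, 29}


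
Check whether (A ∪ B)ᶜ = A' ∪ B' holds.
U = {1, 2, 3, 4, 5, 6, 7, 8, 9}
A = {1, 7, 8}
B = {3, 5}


LHS: A ∪ B = {1, 3, 5, 7, 8}
(A ∪ B)' = U \ (A ∪ B) = {2, 4, 6, 9}
A' = {2, 3, 4, 5, 6, 9}, B' = {1, 2, 4, 6, 7, 8, 9}
Claimed RHS: A' ∪ B' = {1, 2, 3, 4, 5, 6, 7, 8, 9}
Identity is INVALID: LHS = {2, 4, 6, 9} but the RHS claimed here equals {1, 2, 3, 4, 5, 6, 7, 8, 9}. The correct form is (A ∪ B)' = A' ∩ B'.

Identity is invalid: (A ∪ B)' = {2, 4, 6, 9} but A' ∪ B' = {1, 2, 3, 4, 5, 6, 7, 8, 9}. The correct De Morgan law is (A ∪ B)' = A' ∩ B'.


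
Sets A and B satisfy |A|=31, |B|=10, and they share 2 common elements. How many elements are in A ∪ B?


|A ∪ B| = |A| + |B| - |A ∩ B|
= 31 + 10 - 2
= 39

|A ∪ B| = 39


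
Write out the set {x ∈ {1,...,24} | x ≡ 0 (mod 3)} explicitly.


Checking each candidate:
Condition: x in {1,...,24} with x ≡ 0 (mod 3)
Result = {3, 6, 9, 12, 15, 18, 21, 24}

{3, 6, 9, 12, 15, 18, 21, 24}


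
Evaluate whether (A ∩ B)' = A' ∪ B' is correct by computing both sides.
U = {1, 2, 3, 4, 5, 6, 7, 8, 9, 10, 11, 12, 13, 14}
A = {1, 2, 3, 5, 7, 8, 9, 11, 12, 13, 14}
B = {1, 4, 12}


LHS: A ∩ B = {1, 12}
(A ∩ B)' = U \ (A ∩ B) = {2, 3, 4, 5, 6, 7, 8, 9, 10, 11, 13, 14}
A' = {4, 6, 10}, B' = {2, 3, 5, 6, 7, 8, 9, 10, 11, 13, 14}
Claimed RHS: A' ∪ B' = {2, 3, 4, 5, 6, 7, 8, 9, 10, 11, 13, 14}
Identity is VALID: LHS = RHS = {2, 3, 4, 5, 6, 7, 8, 9, 10, 11, 13, 14} ✓

Identity is valid. (A ∩ B)' = A' ∪ B' = {2, 3, 4, 5, 6, 7, 8, 9, 10, 11, 13, 14}


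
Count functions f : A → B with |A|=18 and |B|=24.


Each of |A| = 18 inputs maps to any of |B| = 24 outputs.
# functions = |B|^|A| = 24^18
= 6979147079584381377970176

Number of functions = 6979147079584381377970176


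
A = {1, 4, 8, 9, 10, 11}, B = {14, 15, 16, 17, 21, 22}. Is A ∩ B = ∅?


Disjoint means A ∩ B = ∅.
A ∩ B = ∅
A ∩ B = ∅, so A and B are disjoint.

Yes, A and B are disjoint


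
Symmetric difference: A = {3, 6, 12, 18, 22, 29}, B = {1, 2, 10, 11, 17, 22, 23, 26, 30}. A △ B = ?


A △ B = (A \ B) ∪ (B \ A) = elements in exactly one of A or B
A \ B = {3, 6, 12, 18, 29}
B \ A = {1, 2, 10, 11, 17, 23, 26, 30}
A △ B = {1, 2, 3, 6, 10, 11, 12, 17, 18, 23, 26, 29, 30}

A △ B = {1, 2, 3, 6, 10, 11, 12, 17, 18, 23, 26, 29, 30}


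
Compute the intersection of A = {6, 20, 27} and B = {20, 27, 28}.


A ∩ B = elements in both A and B
A = {6, 20, 27}
B = {20, 27, 28}
A ∩ B = {20, 27}

A ∩ B = {20, 27}


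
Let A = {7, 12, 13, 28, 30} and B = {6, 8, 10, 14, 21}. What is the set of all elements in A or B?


A ∪ B = all elements in A or B (or both)
A = {7, 12, 13, 28, 30}
B = {6, 8, 10, 14, 21}
A ∪ B = {6, 7, 8, 10, 12, 13, 14, 21, 28, 30}

A ∪ B = {6, 7, 8, 10, 12, 13, 14, 21, 28, 30}


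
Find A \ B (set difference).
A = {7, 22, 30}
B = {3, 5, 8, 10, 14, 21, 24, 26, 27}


A \ B = elements in A but not in B
A = {7, 22, 30}
B = {3, 5, 8, 10, 14, 21, 24, 26, 27}
Remove from A any elements in B
A \ B = {7, 22, 30}

A \ B = {7, 22, 30}


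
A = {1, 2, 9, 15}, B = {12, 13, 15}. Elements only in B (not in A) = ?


A = {1, 2, 9, 15}
B = {12, 13, 15}
Region: only in B (not in A)
Elements: {12, 13}

Elements only in B (not in A): {12, 13}


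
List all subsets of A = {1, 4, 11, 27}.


|A| = 4, so |P(A)| = 2^4 = 16
Enumerate subsets by cardinality (0 to 4):
∅, {1}, {4}, {11}, {27}, {1, 4}, {1, 11}, {1, 27}, {4, 11}, {4, 27}, {11, 27}, {1, 4, 11}, {1, 4, 27}, {1, 11, 27}, {4, 11, 27}, {1, 4, 11, 27}

P(A) has 16 subsets: ∅, {1}, {4}, {11}, {27}, {1, 4}, {1, 11}, {1, 27}, {4, 11}, {4, 27}, {11, 27}, {1, 4, 11}, {1, 4, 27}, {1, 11, 27}, {4, 11, 27}, {1, 4, 11, 27}


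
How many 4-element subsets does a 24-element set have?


C(n,k) = n! / (k!(n-k)!)
C(24,4) = 24! / (4!20!)
= 10626

C(24,4) = 10626


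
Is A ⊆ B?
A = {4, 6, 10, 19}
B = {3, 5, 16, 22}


A ⊆ B means every element of A is in B.
Elements in A not in B: {4, 6, 10, 19}
So A ⊄ B.

No, A ⊄ B


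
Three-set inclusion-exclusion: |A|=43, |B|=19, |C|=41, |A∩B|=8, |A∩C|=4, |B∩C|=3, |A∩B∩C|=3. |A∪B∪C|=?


|A∪B∪C| = |A|+|B|+|C| - |A∩B|-|A∩C|-|B∩C| + |A∩B∩C|
= 43+19+41 - 8-4-3 + 3
= 103 - 15 + 3
= 91

|A ∪ B ∪ C| = 91


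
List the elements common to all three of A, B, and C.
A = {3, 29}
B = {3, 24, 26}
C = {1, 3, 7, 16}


A ∩ B = {3}
(A ∩ B) ∩ C = {3}

A ∩ B ∩ C = {3}


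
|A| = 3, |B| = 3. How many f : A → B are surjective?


n = |A| = 3, k = |B| = 3. Surjections via inclusion-exclusion:
S(n,k) = Σ(-1)^i × C(k,i) × (k-i)^n, i=0 to k
i=0: (-1)^0×C(3,0)×3^3 = 27
i=1: (-1)^1×C(3,1)×2^3 = -24
i=2: (-1)^2×C(3,2)×1^3 = 3
i=3: (-1)^3×C(3,3)×0^3 = 0
Total = 6

Number of surjections = 6


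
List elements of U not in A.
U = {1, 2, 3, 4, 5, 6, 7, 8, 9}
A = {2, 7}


Aᶜ = U \ A = elements in U but not in A
U = {1, 2, 3, 4, 5, 6, 7, 8, 9}
A = {2, 7}
Aᶜ = {1, 3, 4, 5, 6, 8, 9}

Aᶜ = {1, 3, 4, 5, 6, 8, 9}


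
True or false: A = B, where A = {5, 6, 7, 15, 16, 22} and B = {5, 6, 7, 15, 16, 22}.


Two sets are equal iff they have exactly the same elements.
A = {5, 6, 7, 15, 16, 22}
B = {5, 6, 7, 15, 16, 22}
Same elements → A = B

Yes, A = B


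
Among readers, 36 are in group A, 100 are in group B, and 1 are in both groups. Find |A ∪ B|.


|A ∪ B| = |A| + |B| - |A ∩ B|
= 36 + 100 - 1
= 135

|A ∪ B| = 135


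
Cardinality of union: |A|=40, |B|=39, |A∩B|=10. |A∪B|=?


|A ∪ B| = |A| + |B| - |A ∩ B|
= 40 + 39 - 10
= 69

|A ∪ B| = 69


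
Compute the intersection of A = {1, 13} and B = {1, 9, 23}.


A ∩ B = elements in both A and B
A = {1, 13}
B = {1, 9, 23}
A ∩ B = {1}

A ∩ B = {1}


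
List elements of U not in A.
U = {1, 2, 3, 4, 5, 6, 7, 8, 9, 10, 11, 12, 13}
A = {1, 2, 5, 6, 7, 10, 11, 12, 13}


Aᶜ = U \ A = elements in U but not in A
U = {1, 2, 3, 4, 5, 6, 7, 8, 9, 10, 11, 12, 13}
A = {1, 2, 5, 6, 7, 10, 11, 12, 13}
Aᶜ = {3, 4, 8, 9}

Aᶜ = {3, 4, 8, 9}


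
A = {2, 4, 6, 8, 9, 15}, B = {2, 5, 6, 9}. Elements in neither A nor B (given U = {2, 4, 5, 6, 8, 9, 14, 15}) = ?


A = {2, 4, 6, 8, 9, 15}
B = {2, 5, 6, 9}
Region: in neither A nor B (given U = {2, 4, 5, 6, 8, 9, 14, 15})
Elements: {14}

Elements in neither A nor B (given U = {2, 4, 5, 6, 8, 9, 14, 15}): {14}


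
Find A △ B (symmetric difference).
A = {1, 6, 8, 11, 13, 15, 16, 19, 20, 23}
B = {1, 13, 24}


A △ B = (A \ B) ∪ (B \ A) = elements in exactly one of A or B
A \ B = {6, 8, 11, 15, 16, 19, 20, 23}
B \ A = {24}
A △ B = {6, 8, 11, 15, 16, 19, 20, 23, 24}

A △ B = {6, 8, 11, 15, 16, 19, 20, 23, 24}


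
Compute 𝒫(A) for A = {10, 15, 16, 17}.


|A| = 4, so |P(A)| = 2^4 = 16
Enumerate subsets by cardinality (0 to 4):
∅, {10}, {15}, {16}, {17}, {10, 15}, {10, 16}, {10, 17}, {15, 16}, {15, 17}, {16, 17}, {10, 15, 16}, {10, 15, 17}, {10, 16, 17}, {15, 16, 17}, {10, 15, 16, 17}

P(A) has 16 subsets: ∅, {10}, {15}, {16}, {17}, {10, 15}, {10, 16}, {10, 17}, {15, 16}, {15, 17}, {16, 17}, {10, 15, 16}, {10, 15, 17}, {10, 16, 17}, {15, 16, 17}, {10, 15, 16, 17}


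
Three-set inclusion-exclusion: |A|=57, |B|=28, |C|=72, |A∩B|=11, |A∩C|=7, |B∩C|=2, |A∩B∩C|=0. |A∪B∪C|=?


|A∪B∪C| = |A|+|B|+|C| - |A∩B|-|A∩C|-|B∩C| + |A∩B∩C|
= 57+28+72 - 11-7-2 + 0
= 157 - 20 + 0
= 137

|A ∪ B ∪ C| = 137


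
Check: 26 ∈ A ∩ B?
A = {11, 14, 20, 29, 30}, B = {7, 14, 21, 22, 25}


A = {11, 14, 20, 29, 30}, B = {7, 14, 21, 22, 25}
A ∩ B = elements in both A and B
A ∩ B = {14}
Checking if 26 ∈ A ∩ B
26 is not in A ∩ B → False

26 ∉ A ∩ B


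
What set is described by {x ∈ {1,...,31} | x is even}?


Checking each candidate:
Condition: even numbers in {1,...,31}
Result = {2, 4, 6, 8, 10, 12, 14, 16, 18, 20, 22, 24, 26, 28, 30}

{2, 4, 6, 8, 10, 12, 14, 16, 18, 20, 22, 24, 26, 28, 30}


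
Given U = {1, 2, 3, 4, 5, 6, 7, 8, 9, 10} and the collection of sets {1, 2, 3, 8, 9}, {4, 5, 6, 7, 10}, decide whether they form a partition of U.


A partition requires: (1) non-empty parts, (2) pairwise disjoint, (3) union = U
Parts: {1, 2, 3, 8, 9}, {4, 5, 6, 7, 10}
Union of parts: {1, 2, 3, 4, 5, 6, 7, 8, 9, 10}
U = {1, 2, 3, 4, 5, 6, 7, 8, 9, 10}
All non-empty? True
Pairwise disjoint? True
Covers U? True

Yes, valid partition


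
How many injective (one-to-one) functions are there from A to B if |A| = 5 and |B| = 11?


An injection sends each of |A| = 5 inputs to a distinct output in B.
# injections = |B|·(|B|-1)·…·(|B|-|A|+1) = 11! / (11 - 5)!
= 11 × 10 × 9 × 8 × 7
= 55440

Number of injections = 55440


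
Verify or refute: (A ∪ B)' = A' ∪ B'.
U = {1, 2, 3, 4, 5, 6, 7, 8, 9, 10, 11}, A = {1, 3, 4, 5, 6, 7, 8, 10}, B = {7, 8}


LHS: A ∪ B = {1, 3, 4, 5, 6, 7, 8, 10}
(A ∪ B)' = U \ (A ∪ B) = {2, 9, 11}
A' = {2, 9, 11}, B' = {1, 2, 3, 4, 5, 6, 9, 10, 11}
Claimed RHS: A' ∪ B' = {1, 2, 3, 4, 5, 6, 9, 10, 11}
Identity is INVALID: LHS = {2, 9, 11} but the RHS claimed here equals {1, 2, 3, 4, 5, 6, 9, 10, 11}. The correct form is (A ∪ B)' = A' ∩ B'.

Identity is invalid: (A ∪ B)' = {2, 9, 11} but A' ∪ B' = {1, 2, 3, 4, 5, 6, 9, 10, 11}. The correct De Morgan law is (A ∪ B)' = A' ∩ B'.


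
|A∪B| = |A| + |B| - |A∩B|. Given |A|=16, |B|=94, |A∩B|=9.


|A ∪ B| = |A| + |B| - |A ∩ B|
= 16 + 94 - 9
= 101

|A ∪ B| = 101


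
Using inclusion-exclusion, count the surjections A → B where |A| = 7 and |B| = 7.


n = |A| = 7, k = |B| = 7. Surjections via inclusion-exclusion:
S(n,k) = Σ(-1)^i × C(k,i) × (k-i)^n, i=0 to k
i=0: (-1)^0×C(7,0)×7^7 = 823543
i=1: (-1)^1×C(7,1)×6^7 = -1959552
i=2: (-1)^2×C(7,2)×5^7 = 1640625
i=3: (-1)^3×C(7,3)×4^7 = -573440
i=4: (-1)^4×C(7,4)×3^7 = 76545
i=5: (-1)^5×C(7,5)×2^7 = -2688
i=6: (-1)^6×C(7,6)×1^7 = 7
i=7: (-1)^7×C(7,7)×0^7 = 0
Total = 5040

Number of surjections = 5040


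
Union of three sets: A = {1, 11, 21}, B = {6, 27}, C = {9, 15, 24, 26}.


A ∪ B = {1, 6, 11, 21, 27}
(A ∪ B) ∪ C = {1, 6, 9, 11, 15, 21, 24, 26, 27}

A ∪ B ∪ C = {1, 6, 9, 11, 15, 21, 24, 26, 27}


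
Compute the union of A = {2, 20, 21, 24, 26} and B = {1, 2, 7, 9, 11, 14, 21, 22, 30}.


A ∪ B = all elements in A or B (or both)
A = {2, 20, 21, 24, 26}
B = {1, 2, 7, 9, 11, 14, 21, 22, 30}
A ∪ B = {1, 2, 7, 9, 11, 14, 20, 21, 22, 24, 26, 30}

A ∪ B = {1, 2, 7, 9, 11, 14, 20, 21, 22, 24, 26, 30}


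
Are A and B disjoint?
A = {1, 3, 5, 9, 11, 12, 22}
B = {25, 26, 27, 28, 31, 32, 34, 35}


Disjoint means A ∩ B = ∅.
A ∩ B = ∅
A ∩ B = ∅, so A and B are disjoint.

Yes, A and B are disjoint


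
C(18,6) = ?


C(n,k) = n! / (k!(n-k)!)
C(18,6) = 18! / (6!12!)
= 18564

C(18,6) = 18564


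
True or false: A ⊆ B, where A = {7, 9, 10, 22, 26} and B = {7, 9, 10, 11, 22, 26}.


A ⊆ B means every element of A is in B.
All elements of A are in B.
So A ⊆ B.

Yes, A ⊆ B


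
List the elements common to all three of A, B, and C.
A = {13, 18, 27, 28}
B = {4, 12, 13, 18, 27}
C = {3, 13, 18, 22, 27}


A ∩ B = {13, 18, 27}
(A ∩ B) ∩ C = {13, 18, 27}

A ∩ B ∩ C = {13, 18, 27}


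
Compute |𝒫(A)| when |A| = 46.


Number of subsets = 2^n
= 2^46
= 70368744177664

|P(A)| = 70368744177664


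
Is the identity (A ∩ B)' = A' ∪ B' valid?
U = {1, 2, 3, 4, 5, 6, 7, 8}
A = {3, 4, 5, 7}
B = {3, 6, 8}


LHS: A ∩ B = {3}
(A ∩ B)' = U \ (A ∩ B) = {1, 2, 4, 5, 6, 7, 8}
A' = {1, 2, 6, 8}, B' = {1, 2, 4, 5, 7}
Claimed RHS: A' ∪ B' = {1, 2, 4, 5, 6, 7, 8}
Identity is VALID: LHS = RHS = {1, 2, 4, 5, 6, 7, 8} ✓

Identity is valid. (A ∩ B)' = A' ∪ B' = {1, 2, 4, 5, 6, 7, 8}


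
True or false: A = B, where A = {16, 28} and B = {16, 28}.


Two sets are equal iff they have exactly the same elements.
A = {16, 28}
B = {16, 28}
Same elements → A = B

Yes, A = B


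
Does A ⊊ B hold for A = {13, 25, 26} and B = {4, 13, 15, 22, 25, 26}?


A ⊂ B requires: A ⊆ B AND A ≠ B.
A ⊆ B? Yes
A = B? No
A ⊂ B: Yes (A is a proper subset of B)

Yes, A ⊂ B


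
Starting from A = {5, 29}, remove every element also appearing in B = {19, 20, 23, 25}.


A \ B = elements in A but not in B
A = {5, 29}
B = {19, 20, 23, 25}
Remove from A any elements in B
A \ B = {5, 29}

A \ B = {5, 29}


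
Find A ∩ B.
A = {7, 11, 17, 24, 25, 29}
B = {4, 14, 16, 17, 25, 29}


A ∩ B = elements in both A and B
A = {7, 11, 17, 24, 25, 29}
B = {4, 14, 16, 17, 25, 29}
A ∩ B = {17, 25, 29}

A ∩ B = {17, 25, 29}


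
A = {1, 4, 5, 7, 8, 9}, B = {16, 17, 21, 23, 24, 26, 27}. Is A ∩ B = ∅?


Disjoint means A ∩ B = ∅.
A ∩ B = ∅
A ∩ B = ∅, so A and B are disjoint.

Yes, A and B are disjoint


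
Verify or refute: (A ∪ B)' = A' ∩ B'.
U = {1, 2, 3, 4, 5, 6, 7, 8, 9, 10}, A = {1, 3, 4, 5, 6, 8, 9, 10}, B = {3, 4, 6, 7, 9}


LHS: A ∪ B = {1, 3, 4, 5, 6, 7, 8, 9, 10}
(A ∪ B)' = U \ (A ∪ B) = {2}
A' = {2, 7}, B' = {1, 2, 5, 8, 10}
Claimed RHS: A' ∩ B' = {2}
Identity is VALID: LHS = RHS = {2} ✓

Identity is valid. (A ∪ B)' = A' ∩ B' = {2}


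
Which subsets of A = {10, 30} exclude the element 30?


A subset of A that omits 30 is a subset of A \ {30}, so there are 2^(n-1) = 2^1 = 2 of them.
Subsets excluding 30: ∅, {10}

Subsets excluding 30 (2 total): ∅, {10}


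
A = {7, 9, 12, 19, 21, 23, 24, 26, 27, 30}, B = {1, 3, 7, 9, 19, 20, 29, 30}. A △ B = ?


A △ B = (A \ B) ∪ (B \ A) = elements in exactly one of A or B
A \ B = {12, 21, 23, 24, 26, 27}
B \ A = {1, 3, 20, 29}
A △ B = {1, 3, 12, 20, 21, 23, 24, 26, 27, 29}

A △ B = {1, 3, 12, 20, 21, 23, 24, 26, 27, 29}


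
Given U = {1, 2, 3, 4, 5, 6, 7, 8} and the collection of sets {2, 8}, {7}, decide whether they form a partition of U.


A partition requires: (1) non-empty parts, (2) pairwise disjoint, (3) union = U
Parts: {2, 8}, {7}
Union of parts: {2, 7, 8}
U = {1, 2, 3, 4, 5, 6, 7, 8}
All non-empty? True
Pairwise disjoint? True
Covers U? False

No, not a valid partition


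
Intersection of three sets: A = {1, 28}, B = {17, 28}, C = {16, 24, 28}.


A ∩ B = {28}
(A ∩ B) ∩ C = {28}

A ∩ B ∩ C = {28}


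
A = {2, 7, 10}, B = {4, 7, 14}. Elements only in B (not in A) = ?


A = {2, 7, 10}
B = {4, 7, 14}
Region: only in B (not in A)
Elements: {4, 14}

Elements only in B (not in A): {4, 14}


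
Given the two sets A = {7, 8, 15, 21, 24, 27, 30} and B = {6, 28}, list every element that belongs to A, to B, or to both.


A ∪ B = all elements in A or B (or both)
A = {7, 8, 15, 21, 24, 27, 30}
B = {6, 28}
A ∪ B = {6, 7, 8, 15, 21, 24, 27, 28, 30}

A ∪ B = {6, 7, 8, 15, 21, 24, 27, 28, 30}


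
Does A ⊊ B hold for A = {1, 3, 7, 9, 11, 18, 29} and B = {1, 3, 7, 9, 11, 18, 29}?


A ⊂ B requires: A ⊆ B AND A ≠ B.
A ⊆ B? Yes
A = B? Yes
A = B, so A is not a PROPER subset.

No, A is not a proper subset of B


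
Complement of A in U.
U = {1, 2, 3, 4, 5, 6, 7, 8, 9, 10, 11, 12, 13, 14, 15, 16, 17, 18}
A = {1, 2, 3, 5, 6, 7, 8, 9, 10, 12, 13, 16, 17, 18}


Aᶜ = U \ A = elements in U but not in A
U = {1, 2, 3, 4, 5, 6, 7, 8, 9, 10, 11, 12, 13, 14, 15, 16, 17, 18}
A = {1, 2, 3, 5, 6, 7, 8, 9, 10, 12, 13, 16, 17, 18}
Aᶜ = {4, 11, 14, 15}

Aᶜ = {4, 11, 14, 15}


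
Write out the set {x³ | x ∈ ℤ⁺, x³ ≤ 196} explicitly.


Checking each candidate:
Condition: positive perfect cubes ≤ 196
Result = {1, 8, 27, 64, 125}

{1, 8, 27, 64, 125}


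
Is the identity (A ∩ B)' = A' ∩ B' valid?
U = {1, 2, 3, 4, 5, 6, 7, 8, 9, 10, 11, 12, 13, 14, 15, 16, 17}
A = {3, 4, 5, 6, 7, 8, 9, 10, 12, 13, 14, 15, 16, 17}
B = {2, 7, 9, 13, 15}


LHS: A ∩ B = {7, 9, 13, 15}
(A ∩ B)' = U \ (A ∩ B) = {1, 2, 3, 4, 5, 6, 8, 10, 11, 12, 14, 16, 17}
A' = {1, 2, 11}, B' = {1, 3, 4, 5, 6, 8, 10, 11, 12, 14, 16, 17}
Claimed RHS: A' ∩ B' = {1, 11}
Identity is INVALID: LHS = {1, 2, 3, 4, 5, 6, 8, 10, 11, 12, 14, 16, 17} but the RHS claimed here equals {1, 11}. The correct form is (A ∩ B)' = A' ∪ B'.

Identity is invalid: (A ∩ B)' = {1, 2, 3, 4, 5, 6, 8, 10, 11, 12, 14, 16, 17} but A' ∩ B' = {1, 11}. The correct De Morgan law is (A ∩ B)' = A' ∪ B'.


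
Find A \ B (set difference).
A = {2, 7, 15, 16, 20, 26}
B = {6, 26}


A \ B = elements in A but not in B
A = {2, 7, 15, 16, 20, 26}
B = {6, 26}
Remove from A any elements in B
A \ B = {2, 7, 15, 16, 20}

A \ B = {2, 7, 15, 16, 20}


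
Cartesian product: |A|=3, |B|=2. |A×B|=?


|A × B| = |A| × |B|
= 3 × 2
= 6

|A × B| = 6


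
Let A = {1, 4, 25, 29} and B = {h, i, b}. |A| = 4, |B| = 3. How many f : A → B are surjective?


n = |A| = 4, k = |B| = 3. Surjections via inclusion-exclusion:
S(n,k) = Σ(-1)^i × C(k,i) × (k-i)^n, i=0 to k
i=0: (-1)^0×C(3,0)×3^4 = 81
i=1: (-1)^1×C(3,1)×2^4 = -48
i=2: (-1)^2×C(3,2)×1^4 = 3
i=3: (-1)^3×C(3,3)×0^4 = 0
Total = 36

Number of surjections = 36


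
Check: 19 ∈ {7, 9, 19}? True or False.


A = {7, 9, 19}
Checking if 19 is in A
19 is in A → True

19 ∈ A
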